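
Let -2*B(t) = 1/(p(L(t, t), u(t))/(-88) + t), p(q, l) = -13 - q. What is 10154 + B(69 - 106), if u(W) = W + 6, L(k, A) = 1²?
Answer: 16459656/1621 ≈ 10154.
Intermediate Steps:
L(k, A) = 1
u(W) = 6 + W
B(t) = -1/(2*(7/44 + t)) (B(t) = -1/(2*((-13 - 1*1)/(-88) + t)) = -1/(2*((-13 - 1)*(-1/88) + t)) = -1/(2*(-14*(-1/88) + t)) = -1/(2*(7/44 + t)))
10154 + B(69 - 106) = 10154 - 22/(7 + 44*(69 - 106)) = 10154 - 22/(7 + 44*(-37)) = 10154 - 22/(7 - 1628) = 10154 - 22/(-1621) = 10154 - 22*(-1/1621) = 10154 + 22/1621 = 16459656/1621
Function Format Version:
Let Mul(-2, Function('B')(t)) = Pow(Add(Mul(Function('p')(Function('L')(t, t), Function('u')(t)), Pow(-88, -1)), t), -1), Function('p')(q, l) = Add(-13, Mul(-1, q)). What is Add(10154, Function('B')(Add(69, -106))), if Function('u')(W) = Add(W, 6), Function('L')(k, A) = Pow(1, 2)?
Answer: Rational(16459656, 1621) ≈ 10154.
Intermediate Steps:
Function('L')(k, A) = 1
Function('u')(W) = Add(6, W)
Function('B')(t) = Mul(Rational(-1, 2), Pow(Add(Rational(7, 44), t), -1)) (Function('B')(t) = Mul(Rational(-1, 2), Pow(Add(Mul(Add(-13, Mul(-1, 1)), Pow(-88, -1)), t), -1)) = Mul(Rational(-1, 2), Pow(Add(Mul(Add(-13, -1), Rational(-1, 88)), t), -1)) = Mul(Rational(-1, 2), Pow(Add(Mul(-14, Rational(-1, 88)), t), -1)) = Mul(Rational(-1, 2), Pow(Add(Rational(7, 44), t), -1)))
Add(10154, Function('B')(Add(69, -106))) = Add(10154, Mul(-22, Pow(Add(7, Mul(44, Add(69, -106))), -1))) = Add(10154, Mul(-22, Pow(Add(7, Mul(44, -37)), -1))) = Add(10154, Mul(-22, Pow(Add(7, -1628), -1))) = Add(10154, Mul(-22, Pow(-1621, -1))) = Add(10154, Mul(-22, Rational(-1, 1621))) = Add(10154, Rational(22, 1621)) = Rational(16459656, 1621)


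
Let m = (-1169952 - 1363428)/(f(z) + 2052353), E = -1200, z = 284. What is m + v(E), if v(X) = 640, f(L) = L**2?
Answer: 454197460/711003 ≈ 638.81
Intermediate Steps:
m = -844460/711003 (m = (-1169952 - 1363428)/(284**2 + 2052353) = -2533380/(80656 + 2052353) = -2533380/2133009 = -2533380*1/2133009 = -844460/711003 ≈ -1.1877)
m + v(E) = -844460/711003 + 640 = 454197460/711003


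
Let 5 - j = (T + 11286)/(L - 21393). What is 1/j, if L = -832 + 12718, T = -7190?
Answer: 9507/51631 ≈ 0.18413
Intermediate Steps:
L = 11886
j = 51631/9507 (j = 5 - (-7190 + 11286)/(11886 - 21393) = 5 - 4096/(-9507) = 5 - 4096*(-1)/9507 = 5 - 1*(-4096/9507) = 5 + 4096/9507 = 51631/9507 ≈ 5.4308)
1/j = 1/(51631/9507) = 9507/51631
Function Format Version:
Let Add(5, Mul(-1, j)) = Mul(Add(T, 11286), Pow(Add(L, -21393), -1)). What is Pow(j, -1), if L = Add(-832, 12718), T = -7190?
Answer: Rational(9507, 51631) ≈ 0.18413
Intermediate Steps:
L = 11886
j = Rational(51631, 9507) (j = Add(5, Mul(-1, Mul(Add(-7190, 11286), Pow(Add(11886, -21393), -1)))) = Add(5, Mul(-1, Mul(4096, Pow(-9507, -1)))) = Add(5, Mul(-1, Mul(4096, Rational(-1, 9507)))) = Add(5, Mul(-1, Rational(-4096, 9507))) = Add(5, Rational(4096, 9507)) = Rational(51631, 9507) ≈ 5.4308)
Pow(j, -1) = Pow(Rational(51631, 9507), -1) = Rational(9507, 51631)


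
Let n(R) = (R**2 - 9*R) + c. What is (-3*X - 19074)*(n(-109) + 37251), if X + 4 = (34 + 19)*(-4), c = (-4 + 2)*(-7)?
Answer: -923640102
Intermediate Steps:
c = 14 (c = -2*(-7) = 14)
X = -216 (X = -4 + (34 + 19)*(-4) = -4 + 53*(-4) = -4 - 212 = -216)
n(R) = 14 + R**2 - 9*R (n(R) = (R**2 - 9*R) + 14 = 14 + R**2 - 9*R)
(-3*X - 19074)*(n(-109) + 37251) = (-3*(-216) - 19074)*((14 + (-109)**2 - 9*(-109)) + 37251) = (648 - 19074)*((14 + 11881 + 981) + 37251) = -18426*(12876 + 37251) = -18426*50127 = -923640102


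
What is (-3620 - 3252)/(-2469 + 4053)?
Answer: -859/198 ≈ -4.3384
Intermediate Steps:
(-3620 - 3252)/(-2469 + 4053) = -6872/1584 = -6872*1/1584 = -859/198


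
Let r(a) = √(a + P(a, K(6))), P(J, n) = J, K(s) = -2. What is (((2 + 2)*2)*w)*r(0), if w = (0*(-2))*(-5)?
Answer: 0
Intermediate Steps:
r(a) = √2*√a (r(a) = √(a + a) = √(2*a) = √2*√a)
w = 0 (w = 0*(-5) = 0)
(((2 + 2)*2)*w)*r(0) = (((2 + 2)*2)*0)*(√2*√0) = ((4*2)*0)*(√2*0) = (8*0)*0 = 0*0 = 0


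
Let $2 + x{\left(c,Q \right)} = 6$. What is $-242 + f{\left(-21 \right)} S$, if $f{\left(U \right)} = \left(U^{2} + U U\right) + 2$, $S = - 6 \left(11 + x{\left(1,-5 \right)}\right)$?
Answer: $-79802$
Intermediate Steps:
$x{\left(c,Q \right)} = 4$ ($x{\left(c,Q \right)} = -2 + 6 = 4$)
$S = -90$ ($S = - 6 \left(11 + 4\right) = \left(-6\right) 15 = -90$)
$f{\left(U \right)} = 2 + 2 U^{2}$ ($f{\left(U \right)} = \left(U^{2} + U^{2}\right) + 2 = 2 U^{2} + 2 = 2 + 2 U^{2}$)
$-242 + f{\left(-21 \right)} S = -242 + \left(2 + 2 \left(-21\right)^{2}\right) \left(-90\right) = -242 + \left(2 + 2 \cdot 441\right) \left(-90\right) = -242 + \left(2 + 882\right) \left(-90\right) = -242 + 884 \left(-90\right) = -242 - 79560 = -79802$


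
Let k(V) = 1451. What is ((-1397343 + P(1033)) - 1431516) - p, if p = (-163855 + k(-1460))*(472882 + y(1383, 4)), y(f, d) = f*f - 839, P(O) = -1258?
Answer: 387287185611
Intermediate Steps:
y(f, d) = -839 + f**2 (y(f, d) = f**2 - 839 = -839 + f**2)
p = -387290015728 (p = (-163855 + 1451)*(472882 + (-839 + 1383**2)) = -162404*(472882 + (-839 + 1912689)) = -162404*(472882 + 1911850) = -162404*2384732 = -387290015728)
((-1397343 + P(1033)) - 1431516) - p = ((-1397343 - 1258) - 1431516) - 1*(-387290015728) = (-1398601 - 1431516) + 387290015728 = -2830117 + 387290015728 = 387287185611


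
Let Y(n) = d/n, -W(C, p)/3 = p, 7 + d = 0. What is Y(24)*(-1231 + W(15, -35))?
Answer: 3941/12 ≈ 328.42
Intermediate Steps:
d = -7 (d = -7 + 0 = -7)
W(C, p) = -3*p
Y(n) = -7/n
Y(24)*(-1231 + W(15, -35)) = (-7/24)*(-1231 - 3*(-35)) = (-7*1/24)*(-1231 + 105) = -7/24*(-1126) = 3941/12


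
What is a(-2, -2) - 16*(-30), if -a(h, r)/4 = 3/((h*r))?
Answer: 477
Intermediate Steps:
a(h, r) = -12/(h*r)
a(-2, -2) - 16*(-30) = -12/(-2*(-2)) - 16*(-30) = -12*(-½)*(-½) + 480 = -3 + 480 = 477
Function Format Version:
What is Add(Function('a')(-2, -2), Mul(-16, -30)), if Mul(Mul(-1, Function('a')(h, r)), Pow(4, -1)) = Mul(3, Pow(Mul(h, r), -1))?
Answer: 477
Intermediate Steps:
Function('a')(h, r) = Mul(-12, Pow(h, -1), Pow(r, -1)) (Function('a')(h, r) = Mul(-4, Mul(3, Pow(Mul(h, r), -1))) = Mul(-4, Mul(3, Mul(Pow(h, -1), Pow(r, -1)))) = Mul(-4, Mul(3, Pow(h, -1), Pow(r, -1))) = Mul(-12, Pow(h, -1), Pow(r, -1)))
Add(Function('a')(-2, -2), Mul(-16, -30)) = Add(Mul(-12, Pow(-2, -1), Pow(-2, -1)), Mul(-16, -30)) = Add(Mul(-12, Rational(-1, 2), Rational(-1, 2)), 480) = Add(-3, 480) = 477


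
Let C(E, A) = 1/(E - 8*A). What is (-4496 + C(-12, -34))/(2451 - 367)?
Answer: -1168959/541840 ≈ -2.1574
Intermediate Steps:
(-4496 + C(-12, -34))/(2451 - 367) = (-4496 - 1/(-1*(-12) + 8*(-34)))/(2451 - 367) = (-4496 - 1/(12 - 272))/2084 = (-4496 - 1/(-260))*(1/2084) = (-4496 - 1*(-1/260))*(1/2084) = (-4496 + 1/260)*(1/2084) = -1168959/260*1/2084 = -1168959/541840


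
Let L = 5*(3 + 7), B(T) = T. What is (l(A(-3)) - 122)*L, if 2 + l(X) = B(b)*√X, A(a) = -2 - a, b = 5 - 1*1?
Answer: -6000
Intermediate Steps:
b = 4 (b = 5 - 1 = 4)
l(X) = -2 + 4*√X
L = 50 (L = 5*10 = 50)
(l(A(-3)) - 122)*L = ((-2 + 4*√(-2 - 1*(-3))) - 122)*50 = ((-2 + 4*√(-2 + 3)) - 122)*50 = ((-2 + 4*√1) - 122)*50 = ((-2 + 4*1) - 122)*50 = ((-2 + 4) - 122)*50 = (2 - 122)*50 = -120*50 = -6000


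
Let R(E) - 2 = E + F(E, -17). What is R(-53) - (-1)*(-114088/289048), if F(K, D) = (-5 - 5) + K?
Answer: -4133195/36131 ≈ -114.39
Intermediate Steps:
F(K, D) = -10 + K
R(E) = -8 + 2*E (R(E) = 2 + (E + (-10 + E)) = 2 + (-10 + 2*E) = -8 + 2*E)
R(-53) - (-1)*(-114088/289048) = (-8 + 2*(-53)) - (-1)*(-114088/289048) = (-8 - 106) - (-1)*(-114088*1/289048) = -114 - (-1)*(-14261)/36131 = -114 - 1*14261/36131 = -114 - 14261/36131 = -4133195/36131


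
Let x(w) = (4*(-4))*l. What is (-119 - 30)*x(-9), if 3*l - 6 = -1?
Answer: 11920/3 ≈ 3973.3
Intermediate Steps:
l = 5/3 (l = 2 + (⅓)*(-1) = 2 - ⅓ = 5/3 ≈ 1.6667)
x(w) = -80/3 (x(w) = (4*(-4))*(5/3) = -16*5/3 = -80/3)
(-119 - 30)*x(-9) = (-119 - 30)*(-80/3) = -149*(-80/3) = 11920/3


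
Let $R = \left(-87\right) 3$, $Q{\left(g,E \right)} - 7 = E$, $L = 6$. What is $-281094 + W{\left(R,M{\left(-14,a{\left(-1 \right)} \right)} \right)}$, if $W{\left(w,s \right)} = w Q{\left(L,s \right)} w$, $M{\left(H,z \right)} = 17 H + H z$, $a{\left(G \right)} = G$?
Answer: $-15063351$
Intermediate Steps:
$Q{\left(g,E \right)} = 7 + E$
$R = -261$
$W{\left(w,s \right)} = w^{2} \left(7 + s\right)$ ($W{\left(w,s \right)} = w \left(7 + s\right) w = w^{2} \left(7 + s\right)$)
$-281094 + W{\left(R,M{\left(-14,a{\left(-1 \right)} \right)} \right)} = -281094 + \left(-261\right)^{2} \left(7 - 14 \left(17 - 1\right)\right) = -281094 + 68121 \left(7 - 224\right) = -281094 + 68121 \left(-217\right) = -281094 - 14782257 = -15063351$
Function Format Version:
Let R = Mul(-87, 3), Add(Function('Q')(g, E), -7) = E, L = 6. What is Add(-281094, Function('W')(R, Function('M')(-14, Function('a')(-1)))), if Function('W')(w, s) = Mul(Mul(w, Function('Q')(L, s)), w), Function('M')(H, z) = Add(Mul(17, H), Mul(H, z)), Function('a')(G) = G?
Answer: -15063351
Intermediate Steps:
Function('Q')(g, E) = Add(7, E)
R = -261
Function('W')(w, s) = Mul(Pow(w, 2), Add(7, s)) (Function('W')(w, s) = Mul(Mul(w, Add(7, s)), w) = Mul(Pow(w, 2), Add(7, s)))
Add(-281094, Function('W')(R, Function('M')(-14, Function('a')(-1)))) = Add(-281094, Mul(Pow(-261, 2), Add(7, Mul(-14, Add(17, -1))))) = Add(-281094, Mul(68121, Add(7, Mul(-14, 16)))) = Add(-281094, Mul(68121, Add(7, -224))) = Add(-281094, Mul(68121, -217)) = Add(-281094, -14782257) = -15063351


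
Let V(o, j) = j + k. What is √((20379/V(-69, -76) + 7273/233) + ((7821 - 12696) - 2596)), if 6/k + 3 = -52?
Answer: I*√7332066649634090/975338 ≈ 87.793*I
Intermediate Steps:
k = -6/55 (k = 6/(-3 - 52) = 6/(-55) = 6*(-1/55) = -6/55 ≈ -0.10909)
V(o, j) = -6/55 + j (V(o, j) = j - 6/55 = -6/55 + j)
√((20379/V(-69, -76) + 7273/233) + ((7821 - 12696) - 2596)) = √((20379/(-6/55 - 76) + 7273/233) + ((7821 - 12696) - 2596)) = √((20379/(-4186/55) + 7273*(1/233)) + (-4875 - 2596)) = √((20379*(-55/4186) + 7273/233) - 7471) = √((-1120845/4186 + 7273/233) - 7471) = √(-230712107/975338 - 7471) = √(-7517462305/975338) = I*√7332066649634090/975338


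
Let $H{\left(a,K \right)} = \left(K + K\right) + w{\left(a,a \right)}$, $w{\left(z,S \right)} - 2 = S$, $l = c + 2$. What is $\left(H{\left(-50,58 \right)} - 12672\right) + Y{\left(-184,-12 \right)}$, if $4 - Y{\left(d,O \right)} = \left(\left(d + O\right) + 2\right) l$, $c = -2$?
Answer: $-12600$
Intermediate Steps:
$l = 0$ ($l = -2 + 2 = 0$)
$w{\left(z,S \right)} = 2 + S$
$Y{\left(d,O \right)} = 4$ ($Y{\left(d,O \right)} = 4 - \left(\left(d + O\right) + 2\right) 0 = 4 - \left(\left(O + d\right) + 2\right) 0 = 4 - \left(2 + O + d\right) 0 = 4 - 0 = 4 + 0 = 4$)
$H{\left(a,K \right)} = 2 + a + 2 K$ ($H{\left(a,K \right)} = \left(K + K\right) + \left(2 + a\right) = 2 K + \left(2 + a\right) = 2 + a + 2 K$)
$\left(H{\left(-50,58 \right)} - 12672\right) + Y{\left(-184,-12 \right)} = \left(\left(2 - 50 + 2 \cdot 58\right) - 12672\right) + 4 = \left(\left(2 - 50 + 116\right) - 12672\right) + 4 = \left(68 - 12672\right) + 4 = -12604 + 4 = -12600$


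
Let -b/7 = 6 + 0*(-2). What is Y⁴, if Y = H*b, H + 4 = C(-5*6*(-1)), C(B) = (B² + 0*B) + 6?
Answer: 2059791737708871936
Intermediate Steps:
C(B) = 6 + B² (C(B) = (B² + 0) + 6 = B² + 6 = 6 + B²)
b = -42 (b = -7*(6 + 0*(-2)) = -7*(6 + 0) = -7*6 = -42)
H = 902 (H = -4 + (6 + (-5*6*(-1))²) = -4 + (6 + (-30*(-1))²) = -4 + (6 + 30²) = -4 + (6 + 900) = -4 + 906 = 902)
Y = -37884 (Y = 902*(-42) = -37884)
Y⁴ = (-37884)⁴ = 2059791737708871936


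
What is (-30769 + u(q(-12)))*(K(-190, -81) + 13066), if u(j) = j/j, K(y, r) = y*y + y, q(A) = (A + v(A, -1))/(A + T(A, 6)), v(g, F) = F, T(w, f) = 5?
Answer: -1506893568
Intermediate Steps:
q(A) = (-1 + A)/(5 + A) (q(A) = (A - 1)/(A + 5) = (-1 + A)/(5 + A))
K(y, r) = y + y**2 (K(y, r) = y**2 + y = y + y**2)
u(j) = 1
(-30769 + u(q(-12)))*(K(-190, -81) + 13066) = (-30769 + 1)*(-190*(1 - 190) + 13066) = -30768*(-190*(-189) + 13066) = -30768*(35910 + 13066) = -30768*48976 = -1506893568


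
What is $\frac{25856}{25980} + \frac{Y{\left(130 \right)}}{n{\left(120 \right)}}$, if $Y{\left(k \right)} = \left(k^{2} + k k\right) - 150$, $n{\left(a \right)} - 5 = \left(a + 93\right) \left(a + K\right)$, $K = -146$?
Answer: $- \frac{182791438}{35936835} \approx -5.0865$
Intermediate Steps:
$n{\left(a \right)} = 5 + \left(-146 + a\right) \left(93 + a\right)$ ($n{\left(a \right)} = 5 + \left(a + 93\right) \left(a - 146\right) = 5 + \left(93 + a\right) \left(-146 + a\right) = 5 + \left(-146 + a\right) \left(93 + a\right)$)
$Y{\left(k \right)} = -150 + 2 k^{2}$ ($Y{\left(k \right)} = \left(k^{2} + k^{2}\right) - 150 = 2 k^{2} - 150 = -150 + 2 k^{2}$)
$\frac{25856}{25980} + \frac{Y{\left(130 \right)}}{n{\left(120 \right)}} = \frac{25856}{25980} + \frac{-150 + 2 \cdot 130^{2}}{-13573 + 120^{2} - 6360} = 25856 \cdot \frac{1}{25980} + \frac{-150 + 2 \cdot 16900}{-13573 + 14400 - 6360} = \frac{6464}{6495} + \frac{-150 + 33800}{-5533} = \frac{6464}{6495} + 33650 \left(- \frac{1}{5533}\right) = \frac{6464}{6495} - \frac{33650}{5533} = - \frac{182791438}{35936835}$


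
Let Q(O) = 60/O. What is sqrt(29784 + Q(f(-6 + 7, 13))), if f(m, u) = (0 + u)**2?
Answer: 6*sqrt(139821)/13 ≈ 172.58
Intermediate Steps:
f(m, u) = u**2
sqrt(29784 + Q(f(-6 + 7, 13))) = sqrt(29784 + 60/(13**2)) = sqrt(29784 + 60/169) = sqrt(5033556/169) = 6*sqrt(139821)/13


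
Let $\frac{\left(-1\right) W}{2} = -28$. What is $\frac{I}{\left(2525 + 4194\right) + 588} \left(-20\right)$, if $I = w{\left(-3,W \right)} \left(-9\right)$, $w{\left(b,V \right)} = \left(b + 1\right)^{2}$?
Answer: $\frac{720}{7307} \approx 0.098536$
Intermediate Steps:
$W = 56$ ($W = \left(-2\right) \left(-28\right) = 56$)
$w{\left(b,V \right)} = \left(1 + b\right)^{2}$
$I = -36$ ($I = \left(1 - 3\right)^{2} \left(-9\right) = \left(-2\right)^{2} \left(-9\right) = 4 \left(-9\right) = -36$)
$\frac{I}{\left(2525 + 4194\right) + 588} \left(-20\right) = - \frac{36}{\left(2525 + 4194\right) + 588} \left(-20\right) = - \frac{36}{6719 + 588} \left(-20\right) = - \frac{36}{7307} \left(-20\right) = \left(-36\right) \frac{1}{7307} \left(-20\right) = \left(- \frac{36}{7307}\right) \left(-20\right) = \frac{720}{7307}$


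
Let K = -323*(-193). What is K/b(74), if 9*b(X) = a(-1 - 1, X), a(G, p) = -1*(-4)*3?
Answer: 187017/4 ≈ 46754.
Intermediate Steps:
a(G, p) = 12 (a(G, p) = 4*3 = 12)
K = 62339
b(X) = 4/3 (b(X) = (1/9)*12 = 4/3)
K/b(74) = 62339/(4/3) = 62339*(3/4) = 187017/4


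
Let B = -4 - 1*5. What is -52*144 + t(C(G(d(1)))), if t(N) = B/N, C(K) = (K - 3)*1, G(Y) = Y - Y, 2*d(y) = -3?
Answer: -7485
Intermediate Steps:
d(y) = -3/2 (d(y) = (½)*(-3) = -3/2)
B = -9 (B = -4 - 5 = -9)
G(Y) = 0
C(K) = -3 + K (C(K) = (-3 + K)*1 = -3 + K)
t(N) = -9/N
-52*144 + t(C(G(d(1)))) = -52*144 - 9/(-3 + 0) = -7488 - 9/(-3) = -7488 - 9*(-⅓) = -7488 + 3 = -7485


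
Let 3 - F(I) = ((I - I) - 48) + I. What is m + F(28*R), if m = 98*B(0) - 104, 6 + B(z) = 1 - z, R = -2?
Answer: -487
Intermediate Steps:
B(z) = -5 - z (B(z) = -6 + (1 - z) = -5 - z)
F(I) = 51 - I (F(I) = 3 - (((I - I) - 48) + I) = 3 - ((0 - 48) + I) = 3 - (-48 + I) = 3 + (48 - I) = 51 - I)
m = -594 (m = 98*(-5 - 1*0) - 104 = 98*(-5 + 0) - 104 = 98*(-5) - 104 = -490 - 104 = -594)
m + F(28*R) = -594 + (51 - 28*(-2)) = -594 + (51 - 1*(-56)) = -594 + (51 + 56) = -594 + 107 = -487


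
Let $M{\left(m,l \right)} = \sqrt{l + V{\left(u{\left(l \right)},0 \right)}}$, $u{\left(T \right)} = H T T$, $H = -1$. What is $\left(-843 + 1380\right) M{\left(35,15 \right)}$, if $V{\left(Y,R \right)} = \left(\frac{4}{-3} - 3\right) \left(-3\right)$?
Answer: $1074 \sqrt{7} \approx 2841.5$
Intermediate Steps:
$u{\left(T \right)} = - T^{2}$ ($u{\left(T \right)} = - T T = - T^{2}$)
$V{\left(Y,R \right)} = 13$ ($V{\left(Y,R \right)} = \left(4 \left(- \frac{1}{3}\right) - 3\right) \left(-3\right) = \left(- \frac{4}{3} - 3\right) \left(-3\right) = \left(- \frac{13}{3}\right) \left(-3\right) = 13$)
$M{\left(m,l \right)} = \sqrt{13 + l}$ ($M{\left(m,l \right)} = \sqrt{l + 13} = \sqrt{13 + l}$)
$\left(-843 + 1380\right) M{\left(35,15 \right)} = \left(-843 + 1380\right) \sqrt{13 + 15} = 537 \sqrt{28} = 537 \cdot 2 \sqrt{7} = 1074 \sqrt{7}$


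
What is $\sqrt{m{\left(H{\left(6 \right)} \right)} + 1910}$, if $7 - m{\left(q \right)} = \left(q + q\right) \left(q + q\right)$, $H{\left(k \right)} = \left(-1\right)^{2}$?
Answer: $\sqrt{1913} \approx 43.738$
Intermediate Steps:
$H{\left(k \right)} = 1$
$m{\left(q \right)} = 7 - 4 q^{2}$ ($m{\left(q \right)} = 7 - \left(q + q\right) \left(q + q\right) = 7 - 2 q 2 q = 7 - 4 q^{2}$)
$\sqrt{m{\left(H{\left(6 \right)} \right)} + 1910} = \sqrt{\left(7 - 4 \cdot 1^{2}\right) + 1910} = \sqrt{\left(7 - 4\right) + 1910} = \sqrt{3 + 1910} = \sqrt{1913}$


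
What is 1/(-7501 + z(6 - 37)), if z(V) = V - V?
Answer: -1/7501 ≈ -0.00013332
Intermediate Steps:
z(V) = 0
1/(-7501 + z(6 - 37)) = 1/(-7501 + 0) = 1/(-7501) = -1/7501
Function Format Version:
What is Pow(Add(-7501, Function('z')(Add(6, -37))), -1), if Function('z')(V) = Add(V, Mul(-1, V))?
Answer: Rational(-1, 7501) ≈ -0.00013332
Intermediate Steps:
Function('z')(V) = 0
Pow(Add(-7501, Function('z')(Add(6, -37))), -1) = Pow(Add(-7501, 0), -1) = Pow(-7501, -1) = Rational(-1, 7501)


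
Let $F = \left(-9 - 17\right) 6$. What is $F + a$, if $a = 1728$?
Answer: $1572$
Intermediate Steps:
$F = -156$ ($F = \left(-26\right) 6 = -156$)
$F + a = -156 + 1728 = 1572$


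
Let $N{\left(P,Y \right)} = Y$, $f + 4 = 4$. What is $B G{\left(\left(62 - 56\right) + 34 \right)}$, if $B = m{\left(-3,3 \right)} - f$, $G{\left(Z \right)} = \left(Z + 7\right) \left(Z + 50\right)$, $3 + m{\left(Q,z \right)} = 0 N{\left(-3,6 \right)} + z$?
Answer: $0$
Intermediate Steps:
$f = 0$ ($f = -4 + 4 = 0$)
$m{\left(Q,z \right)} = -3 + z$ ($m{\left(Q,z \right)} = -3 + \left(0 \cdot 6 + z\right) = -3 + \left(0 + z\right) = -3 + z$)
$G{\left(Z \right)} = \left(7 + Z\right) \left(50 + Z\right)$
$B = 0$ ($B = \left(-3 + 3\right) - 0 = 0 + 0 = 0$)
$B G{\left(\left(62 - 56\right) + 34 \right)} = 0 \left(350 + \left(\left(62 - 56\right) + 34\right)^{2} + 57 \left(\left(62 - 56\right) + 34\right)\right) = 0 \left(350 + \left(6 + 34\right)^{2} + 57 \left(6 + 34\right)\right) = 0 \left(350 + 40^{2} + 57 \cdot 40\right) = 0 \left(350 + 1600 + 2280\right) = 0 \cdot 4230 = 0$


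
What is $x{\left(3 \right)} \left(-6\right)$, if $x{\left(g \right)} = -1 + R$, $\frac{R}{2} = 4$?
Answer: $-42$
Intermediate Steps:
$R = 8$ ($R = 2 \cdot 4 = 8$)
$x{\left(g \right)} = 7$ ($x{\left(g \right)} = -1 + 8 = 7$)
$x{\left(3 \right)} \left(-6\right) = 7 \left(-6\right) = -42$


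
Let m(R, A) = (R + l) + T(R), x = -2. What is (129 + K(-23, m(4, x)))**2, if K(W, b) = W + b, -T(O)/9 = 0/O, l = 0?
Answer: 12100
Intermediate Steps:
T(O) = 0 (T(O) = -0/O = -9*0 = 0)
m(R, A) = R (m(R, A) = (R + 0) + 0 = R + 0 = R)
(129 + K(-23, m(4, x)))**2 = (129 + (-23 + 4))**2 = (129 - 19)**2 = 110**2 = 12100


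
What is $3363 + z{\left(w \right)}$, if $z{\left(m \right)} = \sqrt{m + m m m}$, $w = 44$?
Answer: $3363 + 2 \sqrt{21307} \approx 3654.9$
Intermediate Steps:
$z{\left(m \right)} = \sqrt{m + m^{3}}$ ($z{\left(m \right)} = \sqrt{m + m^{2} m} = \sqrt{m + m^{3}}$)
$3363 + z{\left(w \right)} = 3363 + \sqrt{44 + 44^{3}} = 3363 + \sqrt{44 + 85184} = 3363 + \sqrt{85228} = 3363 + 2 \sqrt{21307}$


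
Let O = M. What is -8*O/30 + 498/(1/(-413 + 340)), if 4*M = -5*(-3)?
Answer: -36355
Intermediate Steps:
M = 15/4 (M = (-5*(-3))/4 = (¼)*15 = 15/4 ≈ 3.7500)
O = 15/4 ≈ 3.7500
-8*O/30 + 498/(1/(-413 + 340)) = -8*15/4/30 + 498/(1/(-413 + 340)) = -30*1/30 + 498/(1/(-73)) = -1 + 498/(-1/73) = -1 + 498*(-73) = -1 - 36354 = -36355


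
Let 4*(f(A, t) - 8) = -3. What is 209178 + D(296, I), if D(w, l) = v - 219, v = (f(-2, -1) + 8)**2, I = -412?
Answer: 3347065/16 ≈ 2.0919e+5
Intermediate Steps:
f(A, t) = 29/4 (f(A, t) = 8 + (1/4)*(-3) = 8 - 3/4 = 29/4)
v = 3721/16 (v = (29/4 + 8)**2 = (61/4)**2 = 3721/16 ≈ 232.56)
D(w, l) = 217/16 (D(w, l) = 3721/16 - 219 = 217/16)
209178 + D(296, I) = 209178 + 217/16 = 3347065/16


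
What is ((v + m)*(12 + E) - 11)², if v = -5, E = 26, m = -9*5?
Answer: 3651921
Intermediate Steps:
m = -45
((v + m)*(12 + E) - 11)² = ((-5 - 45)*(12 + 26) - 11)² = (-50*38 - 11)² = (-1900 - 11)² = (-1911)² = 3651921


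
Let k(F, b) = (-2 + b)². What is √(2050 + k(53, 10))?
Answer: √2114 ≈ 45.978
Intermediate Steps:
√(2050 + k(53, 10)) = √(2050 + (-2 + 10)²) = √(2050 + 8²) = √(2050 + 64) = √2114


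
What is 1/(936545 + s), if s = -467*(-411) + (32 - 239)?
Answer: 1/1128275 ≈ 8.8631e-7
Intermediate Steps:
s = 191730 (s = 191937 - 207 = 191730)
1/(936545 + s) = 1/(936545 + 191730) = 1/1128275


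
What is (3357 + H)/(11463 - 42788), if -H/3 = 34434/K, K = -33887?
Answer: -113861961/1061510275 ≈ -0.10726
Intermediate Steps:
H = 103302/33887 (H = -103302/(-33887) = -103302*(-1)/33887 = -3*(-34434/33887) = 103302/33887 ≈ 3.0484)
(3357 + H)/(11463 - 42788) = (3357 + 103302/33887)/(11463 - 42788) = (113861961/33887)/(-31325) = (113861961/33887)*(-1/31325) = -113861961/1061510275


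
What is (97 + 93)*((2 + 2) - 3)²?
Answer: 190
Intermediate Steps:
(97 + 93)*((2 + 2) - 3)² = 190*(4 - 3)² = 190*1² = 190*1 = 190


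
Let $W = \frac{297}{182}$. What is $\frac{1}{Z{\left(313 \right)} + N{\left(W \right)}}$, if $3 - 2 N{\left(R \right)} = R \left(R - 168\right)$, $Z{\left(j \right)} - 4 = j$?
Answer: $\frac{66248}{30092851} \approx 0.0022015$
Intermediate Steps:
$Z{\left(j \right)} = 4 + j$
$W = \frac{297}{182}$ ($W = 297 \cdot \frac{1}{182} = \frac{297}{182} \approx 1.6319$)
$N{\left(R \right)} = \frac{3}{2} - \frac{R \left(-168 + R\right)}{2}$ ($N{\left(R \right)} = \frac{3}{2} - \frac{R \left(R - 168\right)}{2} = \frac{3}{2} - \frac{R \left(-168 + R\right)}{2}$)
$\frac{1}{Z{\left(313 \right)} + N{\left(W \right)}} = \frac{1}{\left(4 + 313\right) + \left(\frac{3}{2} + 84 \cdot \frac{297}{182} - \frac{\left(\frac{297}{182}\right)^{2}}{2}\right)} = \frac{1}{317 + \left(\frac{3}{2} + \frac{1782}{13} - \frac{88209}{66248}\right)} = \frac{1}{317 + \frac{9092235}{66248}} = \frac{1}{\frac{30092851}{66248}} = \frac{66248}{30092851}$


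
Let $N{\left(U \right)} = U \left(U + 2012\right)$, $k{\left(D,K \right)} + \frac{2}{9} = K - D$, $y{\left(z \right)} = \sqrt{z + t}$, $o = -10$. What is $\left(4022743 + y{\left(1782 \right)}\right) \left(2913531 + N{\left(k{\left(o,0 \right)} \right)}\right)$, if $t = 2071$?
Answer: $\frac{955792710461437}{81} + \frac{237597259 \sqrt{3853}}{81} \approx 1.18 \cdot 10^{13}$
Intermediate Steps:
$y{\left(z \right)} = \sqrt{2071 + z}$ ($y{\left(z \right)} = \sqrt{z + 2071} = \sqrt{2071 + z}$)
$k{\left(D,K \right)} = - \frac{2}{9} + K - D$ ($k{\left(D,K \right)} = - \frac{2}{9} - \left(D - K\right) = - \frac{2}{9} + K - D$)
$N{\left(U \right)} = U \left(2012 + U\right)$
$\left(4022743 + y{\left(1782 \right)}\right) \left(2913531 + N{\left(k{\left(o,0 \right)} \right)}\right) = \left(4022743 + \sqrt{2071 + 1782}\right) \left(2913531 + \left(- \frac{2}{9} + 0 - -10\right) \left(2012 - - \frac{88}{9}\right)\right) = \left(4022743 + \sqrt{3853}\right) \left(2913531 + \left(- \frac{2}{9} + 0 + 10\right) \left(2012 + \left(- \frac{2}{9} + 0 + 10\right)\right)\right) = \left(4022743 + \sqrt{3853}\right) \left(2913531 + \frac{88 \left(2012 + \frac{88}{9}\right)}{9}\right) = \left(4022743 + \sqrt{3853}\right) \left(2913531 + \frac{88}{9} \cdot \frac{18196}{9}\right) = \left(4022743 + \sqrt{3853}\right) \left(2913531 + \frac{1601248}{81}\right) = \left(4022743 + \sqrt{3853}\right) \frac{237597259}{81} = \frac{955792710461437}{81} + \frac{237597259 \sqrt{3853}}{81}$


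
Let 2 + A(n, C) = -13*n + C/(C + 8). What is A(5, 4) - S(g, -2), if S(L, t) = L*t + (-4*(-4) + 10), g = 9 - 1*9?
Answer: -278/3 ≈ -92.667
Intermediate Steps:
g = 0 (g = 9 - 9 = 0)
A(n, C) = -2 - 13*n + C/(8 + C) (A(n, C) = -2 + (-13*n + C/(C + 8)) = -2 + (-13*n + C/(8 + C)) = -2 - 13*n + C/(8 + C))
S(L, t) = 26 + L*t (S(L, t) = L*t + (16 + 10) = L*t + 26 = 26 + L*t)
A(5, 4) - S(g, -2) = (-16 - 1*4 - 104*5 - 13*4*5)/(8 + 4) - (26 + 0*(-2)) = (-16 - 4 - 520 - 260)/12 - (26 + 0) = (1/12)*(-800) - 1*26 = -200/3 - 26 = -278/3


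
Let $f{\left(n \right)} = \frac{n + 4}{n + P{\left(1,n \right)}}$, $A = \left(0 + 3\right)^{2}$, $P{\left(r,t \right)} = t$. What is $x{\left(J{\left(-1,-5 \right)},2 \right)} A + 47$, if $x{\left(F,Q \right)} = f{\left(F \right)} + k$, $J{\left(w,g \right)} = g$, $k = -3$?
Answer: $\frac{209}{10} \approx 20.9$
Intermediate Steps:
$A = 9$ ($A = 3^{2} = 9$)
$f{\left(n \right)} = \frac{4 + n}{2 n}$ ($f{\left(n \right)} = \frac{n + 4}{n + n} = \frac{4 + n}{2 n}$)
$x{\left(F,Q \right)} = -3 + \frac{4 + F}{2 F}$ ($x{\left(F,Q \right)} = \frac{4 + F}{2 F} - 3 = -3 + \frac{4 + F}{2 F}$)
$x{\left(J{\left(-1,-5 \right)},2 \right)} A + 47 = \left(- \frac{5}{2} + \frac{2}{-5}\right) 9 + 47 = \left(- \frac{5}{2} + 2 \left(- \frac{1}{5}\right)\right) 9 + 47 = \left(- \frac{5}{2} - \frac{2}{5}\right) 9 + 47 = \left(- \frac{29}{10}\right) 9 + 47 = - \frac{261}{10} + 47 = \frac{209}{10}$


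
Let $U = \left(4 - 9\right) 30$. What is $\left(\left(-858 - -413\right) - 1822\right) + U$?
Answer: $-2417$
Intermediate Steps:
$U = -150$ ($U = \left(-5\right) 30 = -150$)
$\left(\left(-858 - -413\right) - 1822\right) + U = \left(\left(-858 - -413\right) - 1822\right) - 150 = \left(\left(-858 + 413\right) - 1822\right) - 150 = \left(-445 - 1822\right) - 150 = -2267 - 150 = -2417$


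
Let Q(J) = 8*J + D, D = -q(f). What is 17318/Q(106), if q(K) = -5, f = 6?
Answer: 17318/853 ≈ 20.302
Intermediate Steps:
D = 5 (D = -1*(-5) = 5)
Q(J) = 5 + 8*J (Q(J) = 8*J + 5 = 5 + 8*J)
17318/Q(106) = 17318/(5 + 8*106) = 17318/(5 + 848) = 17318/853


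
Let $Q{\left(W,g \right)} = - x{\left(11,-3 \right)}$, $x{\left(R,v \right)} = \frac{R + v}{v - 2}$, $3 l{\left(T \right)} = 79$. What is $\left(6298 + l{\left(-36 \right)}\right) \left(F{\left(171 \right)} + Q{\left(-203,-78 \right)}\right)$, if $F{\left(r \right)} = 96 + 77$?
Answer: $\frac{5521143}{5} \approx 1.1042 \cdot 10^{6}$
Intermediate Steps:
$l{\left(T \right)} = \frac{79}{3}$ ($l{\left(T \right)} = \frac{1}{3} \cdot 79 = \frac{79}{3}$)
$x{\left(R,v \right)} = \frac{R + v}{-2 + v}$
$Q{\left(W,g \right)} = \frac{8}{5}$ ($Q{\left(W,g \right)} = - \frac{11 - 3}{-2 - 3} = - \frac{8}{-5} = - \frac{\left(-1\right) 8}{5} = \left(-1\right) \left(- \frac{8}{5}\right) = \frac{8}{5}$)
$F{\left(r \right)} = 173$
$\left(6298 + l{\left(-36 \right)}\right) \left(F{\left(171 \right)} + Q{\left(-203,-78 \right)}\right) = \left(6298 + \frac{79}{3}\right) \left(173 + \frac{8}{5}\right) = \frac{18973}{3} \cdot \frac{873}{5} = \frac{5521143}{5}$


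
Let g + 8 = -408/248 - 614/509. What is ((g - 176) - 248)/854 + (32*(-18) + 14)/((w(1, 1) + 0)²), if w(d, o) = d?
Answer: -7579961013/13475266 ≈ -562.51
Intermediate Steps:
g = -171225/15779 (g = -8 + (-408/248 - 614/509) = -8 + (-408*1/248 - 614*1/509) = -8 + (-51/31 - 614/509) = -8 - 44993/15779 = -171225/15779 ≈ -10.851)
((g - 176) - 248)/854 + (32*(-18) + 14)/((w(1, 1) + 0)²) = ((-171225/15779 - 176) - 248)/854 + (32*(-18) + 14)/((1 + 0)²) = (-2948329/15779 - 248)*(1/854) + (-576 + 14)/(1²) = -6861521/15779*1/854 - 562/1 = -6861521/13475266 - 562*1 = -6861521/13475266 - 562 = -7579961013/13475266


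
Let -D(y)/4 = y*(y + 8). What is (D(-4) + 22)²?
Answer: 7396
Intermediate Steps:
D(y) = -4*y*(8 + y) (D(y) = -4*y*(y + 8) = -4*y*(8 + y))
(D(-4) + 22)² = (-4*(-4)*(8 - 4) + 22)² = (-4*(-4)*4 + 22)² = (64 + 22)² = 86² = 7396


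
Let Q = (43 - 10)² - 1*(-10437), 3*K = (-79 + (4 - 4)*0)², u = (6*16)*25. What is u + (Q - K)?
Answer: 35537/3 ≈ 11846.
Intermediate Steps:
u = 2400 (u = 96*25 = 2400)
K = 6241/3 (K = (-79 + (4 - 4)*0)²/3 = (-79 + 0*0)²/3 = (-79 + 0)²/3 = (⅓)*(-79)² = (⅓)*6241 = 6241/3 ≈ 2080.3)
Q = 11526 (Q = 33² + 10437 = 1089 + 10437 = 11526)
u + (Q - K) = 2400 + (11526 - 1*6241/3) = 2400 + (11526 - 6241/3) = 2400 + 28337/3 = 35537/3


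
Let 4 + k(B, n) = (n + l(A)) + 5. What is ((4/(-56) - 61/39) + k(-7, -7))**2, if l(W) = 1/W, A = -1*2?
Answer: 4932841/74529 ≈ 66.187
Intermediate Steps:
A = -2
k(B, n) = 1/2 + n (k(B, n) = -4 + ((n + 1/(-2)) + 5) = -4 + ((n - 1/2) + 5) = -4 + ((-1/2 + n) + 5) = -4 + (9/2 + n) = 1/2 + n)
((4/(-56) - 61/39) + k(-7, -7))**2 = ((4/(-56) - 61/39) + (1/2 - 7))**2 = ((4*(-1/56) - 61*1/39) - 13/2)**2 = ((-1/14 - 61/39) - 13/2)**2 = (-893/546 - 13/2)**2 = (-2221/273)**2 = 4932841/74529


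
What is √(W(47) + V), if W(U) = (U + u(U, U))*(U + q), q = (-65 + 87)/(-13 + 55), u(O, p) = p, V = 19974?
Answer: √10778586/21 ≈ 156.34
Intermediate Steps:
q = 11/21 (q = 22/42 = 22*(1/42) = 11/21 ≈ 0.52381)
W(U) = 2*U*(11/21 + U) (W(U) = (U + U)*(U + 11/21) = (2*U)*(11/21 + U) = 2*U*(11/21 + U))
√(W(47) + V) = √((2/21)*47*(11 + 21*47) + 19974) = √((2/21)*47*(11 + 987) + 19974) = √((2/21)*47*998 + 19974) = √(93812/21 + 19974) = √(513266/21) = √10778586/21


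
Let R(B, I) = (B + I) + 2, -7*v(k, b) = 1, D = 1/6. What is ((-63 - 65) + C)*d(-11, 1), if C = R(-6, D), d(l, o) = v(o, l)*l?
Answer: -1243/6 ≈ -207.17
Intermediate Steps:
D = 1/6 ≈ 0.16667
v(k, b) = -1/7 (v(k, b) = -1/7*1 = -1/7)
d(l, o) = -l/7
R(B, I) = 2 + B + I
C = -23/6 (C = 2 - 6 + 1/6 = -23/6 ≈ -3.8333)
((-63 - 65) + C)*d(-11, 1) = ((-63 - 65) - 23/6)*(-1/7*(-11)) = (-128 - 23/6)*(11/7) = -791/6*11/7 = -1243/6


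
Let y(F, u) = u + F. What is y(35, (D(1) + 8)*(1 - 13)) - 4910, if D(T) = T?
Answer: -4983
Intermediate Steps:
y(F, u) = F + u
y(35, (D(1) + 8)*(1 - 13)) - 4910 = (35 + (1 + 8)*(1 - 13)) - 4910 = (35 + 9*(-12)) - 4910 = (35 - 108) - 4910 = -73 - 4910 = -4983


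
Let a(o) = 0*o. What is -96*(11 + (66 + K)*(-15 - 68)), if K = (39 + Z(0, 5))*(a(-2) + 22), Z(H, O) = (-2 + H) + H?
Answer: 7010784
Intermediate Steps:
Z(H, O) = -2 + 2*H
a(o) = 0
K = 814 (K = (39 + (-2 + 2*0))*(0 + 22) = (39 + (-2 + 0))*22 = (39 - 2)*22 = 37*22 = 814)
-96*(11 + (66 + K)*(-15 - 68)) = -96*(11 + (66 + 814)*(-15 - 68)) = -96*(11 + 880*(-83)) = -96*(11 - 73040) = -96*(-73029) = 7010784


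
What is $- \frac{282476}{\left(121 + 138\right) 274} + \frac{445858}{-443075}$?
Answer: $- \frac{2118902872}{424908925} \approx -4.9867$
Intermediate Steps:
$- \frac{282476}{\left(121 + 138\right) 274} + \frac{445858}{-443075} = - \frac{282476}{259 \cdot 274} + 445858 \left(- \frac{1}{443075}\right) = - \frac{282476}{70966} - \frac{445858}{443075} = \left(-282476\right) \frac{1}{70966} - \frac{445858}{443075} = - \frac{141238}{35483} - \frac{445858}{443075} = - \frac{2118902872}{424908925}$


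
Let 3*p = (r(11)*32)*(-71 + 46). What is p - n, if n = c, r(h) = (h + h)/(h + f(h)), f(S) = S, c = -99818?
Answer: 298654/3 ≈ 99551.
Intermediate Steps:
r(h) = 1 (r(h) = (h + h)/(h + h) = (2*h)/((2*h)) = (2*h)*(1/(2*h)) = 1)
n = -99818
p = -800/3 (p = ((1*32)*(-71 + 46))/3 = (32*(-25))/3 = (1/3)*(-800) = -800/3 ≈ -266.67)
p - n = -800/3 - 1*(-99818) = -800/3 + 99818 = 298654/3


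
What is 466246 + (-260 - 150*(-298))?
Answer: 510686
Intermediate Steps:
466246 + (-260 - 150*(-298)) = 466246 + (-260 + 44700) = 466246 + 44440 = 510686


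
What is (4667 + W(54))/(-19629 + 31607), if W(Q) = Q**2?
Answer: 7583/11978 ≈ 0.63308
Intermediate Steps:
(4667 + W(54))/(-19629 + 31607) = (4667 + 54**2)/(-19629 + 31607) = (4667 + 2916)/11978 = 7583*(1/11978) = 7583/11978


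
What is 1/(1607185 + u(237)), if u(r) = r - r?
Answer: 1/1607185 ≈ 6.2221e-7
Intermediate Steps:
u(r) = 0
1/(1607185 + u(237)) = 1/(1607185 + 0) = 1/1607185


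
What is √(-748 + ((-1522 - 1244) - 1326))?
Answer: 22*I*√10 ≈ 69.57*I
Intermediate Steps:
√(-748 + ((-1522 - 1244) - 1326)) = √(-748 + (-2766 - 1326)) = √(-748 - 4092) = √(-4840) = 22*I*√10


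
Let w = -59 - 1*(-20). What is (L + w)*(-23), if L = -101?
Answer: 3220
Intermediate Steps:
w = -39 (w = -59 + 20 = -39)
(L + w)*(-23) = (-101 - 39)*(-23) = -140*(-23) = 3220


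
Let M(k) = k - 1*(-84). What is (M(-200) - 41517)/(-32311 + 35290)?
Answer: -41633/2979 ≈ -13.975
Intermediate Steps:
M(k) = 84 + k (M(k) = k + 84 = 84 + k)
(M(-200) - 41517)/(-32311 + 35290) = ((84 - 200) - 41517)/(-32311 + 35290) = (-116 - 41517)/2979 = -41633*1/2979 = -41633/2979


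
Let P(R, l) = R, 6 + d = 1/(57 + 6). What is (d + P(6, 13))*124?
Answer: 124/63 ≈ 1.9683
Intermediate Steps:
d = -377/63 (d = -6 + 1/(57 + 6) = -6 + 1/63 = -377/63 ≈ -5.9841)
(d + P(6, 13))*124 = (-377/63 + 6)*124 = (1/63)*124 = 124/63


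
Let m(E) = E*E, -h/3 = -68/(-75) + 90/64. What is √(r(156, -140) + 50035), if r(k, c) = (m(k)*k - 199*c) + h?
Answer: √6198886498/40 ≈ 1968.3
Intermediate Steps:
h = -5551/800 (h = -3*(-68/(-75) + 90/64) = -3*(-68*(-1/75) + 90*(1/64)) = -3*(68/75 + 45/32) = -3*5551/2400 = -5551/800 ≈ -6.9388)
m(E) = E²
r(k, c) = -5551/800 + k³ - 199*c (r(k, c) = (k²*k - 199*c) - 5551/800 = (k³ - 199*c) - 5551/800 = -5551/800 + k³ - 199*c)
√(r(156, -140) + 50035) = √((-5551/800 + 156³ - 199*(-140)) + 50035) = √((-5551/800 + 3796416 + 27860) + 50035) = √(3059415249/800 + 50035) = √(3099443249/800) = √6198886498/40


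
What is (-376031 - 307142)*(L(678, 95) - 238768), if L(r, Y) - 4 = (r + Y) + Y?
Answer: 162524124008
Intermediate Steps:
L(r, Y) = 4 + r + 2*Y (L(r, Y) = 4 + ((r + Y) + Y) = 4 + ((Y + r) + Y) = 4 + (r + 2*Y) = 4 + r + 2*Y)
(-376031 - 307142)*(L(678, 95) - 238768) = (-376031 - 307142)*((4 + 678 + 2*95) - 238768) = -683173*((4 + 678 + 190) - 238768) = -683173*(872 - 238768) = -683173*(-237896) = 162524124008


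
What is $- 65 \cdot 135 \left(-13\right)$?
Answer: $114075$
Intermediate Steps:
$- 65 \cdot 135 \left(-13\right) = - 8775 \left(-13\right) = \left(-1\right) \left(-114075\right) = 114075$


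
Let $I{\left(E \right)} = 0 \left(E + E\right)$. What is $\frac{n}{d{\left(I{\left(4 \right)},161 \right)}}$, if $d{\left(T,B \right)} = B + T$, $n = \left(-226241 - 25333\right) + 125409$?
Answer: $- \frac{126165}{161} \approx -783.63$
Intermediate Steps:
$I{\left(E \right)} = 0$ ($I{\left(E \right)} = 0 \cdot 2 E = 0$)
$n = -126165$ ($n = -251574 + 125409 = -126165$)
$\frac{n}{d{\left(I{\left(4 \right)},161 \right)}} = - \frac{126165}{161 + 0} = - \frac{126165}{161}$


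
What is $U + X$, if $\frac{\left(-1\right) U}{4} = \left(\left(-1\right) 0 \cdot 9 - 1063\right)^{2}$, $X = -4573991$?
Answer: $-9093867$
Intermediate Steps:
$U = -4519876$ ($U = - 4 \left(\left(-1\right) 0 \cdot 9 - 1063\right)^{2} = - 4 \left(0 \cdot 9 - 1063\right)^{2} = - 4 \left(0 - 1063\right)^{2} = - 4 \left(-1063\right)^{2} = \left(-4\right) 1129969 = -4519876$)
$U + X = -4519876 - 4573991 = -9093867$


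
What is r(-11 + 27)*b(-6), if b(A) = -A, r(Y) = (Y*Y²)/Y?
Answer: 1536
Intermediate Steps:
r(Y) = Y² (r(Y) = Y³/Y = Y²)
r(-11 + 27)*b(-6) = (-11 + 27)²*(-1*(-6)) = 16²*6 = 256*6 = 1536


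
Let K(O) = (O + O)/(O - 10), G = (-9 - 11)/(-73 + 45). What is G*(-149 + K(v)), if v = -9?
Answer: -14065/133 ≈ -105.75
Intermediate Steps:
G = 5/7 (G = -20/(-28) = -20*(-1/28) = 5/7 ≈ 0.71429)
K(O) = 2*O/(-10 + O) (K(O) = (2*O)/(-10 + O) = 2*O/(-10 + O))
G*(-149 + K(v)) = 5*(-149 + 2*(-9)/(-10 - 9))/7 = 5*(-149 + 2*(-9)/(-19))/7 = 5*(-149 + 2*(-9)*(-1/19))/7 = 5*(-149 + 18/19)/7 = (5/7)*(-2813/19) = -14065/133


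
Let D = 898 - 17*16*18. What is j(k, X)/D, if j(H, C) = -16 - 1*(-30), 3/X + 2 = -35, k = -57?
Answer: -7/1999 ≈ -0.0035018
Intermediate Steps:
X = -3/37 (X = 3/(-2 - 35) = 3/(-37) = 3*(-1/37) = -3/37 ≈ -0.081081)
j(H, C) = 14 (j(H, C) = -16 + 30 = 14)
D = -3998 (D = 898 - 272*18 = 898 - 4896 = -3998)
j(k, X)/D = 14/(-3998) = 14*(-1/3998) = -7/1999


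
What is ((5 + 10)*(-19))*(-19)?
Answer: 5415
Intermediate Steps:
((5 + 10)*(-19))*(-19) = (15*(-19))*(-19) = -285*(-19) = 5415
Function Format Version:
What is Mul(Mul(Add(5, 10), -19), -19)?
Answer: 5415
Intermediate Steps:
Mul(Mul(Add(5, 10), -19), -19) = Mul(Mul(15, -19), -19) = Mul(-285, -19) = 5415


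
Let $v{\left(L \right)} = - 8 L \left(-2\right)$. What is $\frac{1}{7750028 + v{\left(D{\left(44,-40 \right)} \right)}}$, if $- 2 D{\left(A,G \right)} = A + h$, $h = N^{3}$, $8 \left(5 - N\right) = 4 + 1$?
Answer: $\frac{64}{495936389} \approx 1.2905 \cdot 10^{-7}$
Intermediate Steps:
$N = \frac{35}{8}$ ($N = 5 - \frac{4 + 1}{8} = 5 - \frac{5}{8} = \frac{35}{8} \approx 4.375$)
$h = \frac{42875}{512}$ ($h = \left(\frac{35}{8}\right)^{3} = \frac{42875}{512} \approx 83.74$)
$D{\left(A,G \right)} = - \frac{42875}{1024} - \frac{A}{2}$ ($D{\left(A,G \right)} = - \frac{A + \frac{42875}{512}}{2} = - \frac{\frac{42875}{512} + A}{2} = - \frac{42875}{1024} - \frac{A}{2}$)
$v{\left(L \right)} = 16 L$
$\frac{1}{7750028 + v{\left(D{\left(44,-40 \right)} \right)}} = \frac{1}{7750028 + 16 \left(- \frac{42875}{1024} - 22\right)} = \frac{1}{7750028 + 16 \left(- \frac{65403}{1024}\right)} = \frac{1}{7750028 - \frac{65403}{64}} = \frac{1}{\frac{495936389}{64}} = \frac{64}{495936389}$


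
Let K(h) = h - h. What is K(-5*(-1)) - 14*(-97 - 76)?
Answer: 2422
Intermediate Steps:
K(h) = 0
K(-5*(-1)) - 14*(-97 - 76) = 0 - 14*(-97 - 76) = 0 - 14*(-173) = 0 - 1*(-2422) = 0 + 2422 = 2422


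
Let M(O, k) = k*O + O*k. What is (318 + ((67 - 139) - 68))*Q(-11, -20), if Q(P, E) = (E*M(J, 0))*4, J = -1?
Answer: 0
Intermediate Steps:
M(O, k) = 2*O*k (M(O, k) = O*k + O*k = 2*O*k)
Q(P, E) = 0 (Q(P, E) = (E*(2*(-1)*0))*4 = (E*0)*4 = 0*4 = 0)
(318 + ((67 - 139) - 68))*Q(-11, -20) = (318 + ((67 - 139) - 68))*0 = (318 + (-72 - 68))*0 = (318 - 140)*0 = 178*0 = 0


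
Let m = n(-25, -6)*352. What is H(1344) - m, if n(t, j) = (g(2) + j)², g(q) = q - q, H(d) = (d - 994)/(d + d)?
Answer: -2432999/192 ≈ -12672.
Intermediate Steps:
H(d) = (-994 + d)/(2*d) (H(d) = (-994 + d)/((2*d)) = (-994 + d)*(1/(2*d)) = (-994 + d)/(2*d))
g(q) = 0
n(t, j) = j² (n(t, j) = (0 + j)² = j²)
m = 12672 (m = (-6)²*352 = 36*352 = 12672)
H(1344) - m = (½)*(-994 + 1344)/1344 - 1*12672 = (½)*(1/1344)*350 - 12672 = 25/192 - 12672 = -2432999/192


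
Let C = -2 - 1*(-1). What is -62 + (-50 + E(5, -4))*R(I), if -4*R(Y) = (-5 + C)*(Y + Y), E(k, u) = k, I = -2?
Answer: 208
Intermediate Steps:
C = -1 (C = -2 + 1 = -1)
R(Y) = 3*Y (R(Y) = -(-5 - 1)*(Y + Y)/4 = -(-3)*2*Y/2 = -(-3)*Y = 3*Y)
-62 + (-50 + E(5, -4))*R(I) = -62 + (-50 + 5)*(3*(-2)) = -62 - 45*(-6) = -62 + 270 = 208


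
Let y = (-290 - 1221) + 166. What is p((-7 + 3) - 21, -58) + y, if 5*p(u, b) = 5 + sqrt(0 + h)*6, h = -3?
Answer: -1344 + 6*I*sqrt(3)/5 ≈ -1344.0 + 2.0785*I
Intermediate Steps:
y = -1345 (y = -1511 + 166 = -1345)
p(u, b) = 1 + 6*I*sqrt(3)/5 (p(u, b) = (5 + sqrt(0 - 3)*6)/5 = (5 + sqrt(-3)*6)/5 = (5 + (I*sqrt(3))*6)/5 = (5 + 6*I*sqrt(3))/5 = 1 + 6*I*sqrt(3)/5)
p((-7 + 3) - 21, -58) + y = (1 + 6*I*sqrt(3)/5) - 1345 = -1344 + 6*I*sqrt(3)/5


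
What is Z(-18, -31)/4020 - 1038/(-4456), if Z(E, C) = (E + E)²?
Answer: 414489/746380 ≈ 0.55533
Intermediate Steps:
Z(E, C) = 4*E² (Z(E, C) = (2*E)² = 4*E²)
Z(-18, -31)/4020 - 1038/(-4456) = (4*(-18)²)/4020 - 1038/(-4456) = (4*324)*(1/4020) - 1038*(-1/4456) = 1296*(1/4020) + 519/2228 = 108/335 + 519/2228 = 414489/746380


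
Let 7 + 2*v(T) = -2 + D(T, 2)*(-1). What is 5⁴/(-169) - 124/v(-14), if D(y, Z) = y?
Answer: -45037/845 ≈ -53.298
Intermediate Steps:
v(T) = -9/2 - T/2 (v(T) = -7/2 + (-2 + T*(-1))/2 = -7/2 + (-2 - T)/2 = -7/2 + (-1 - T/2) = -9/2 - T/2)
5⁴/(-169) - 124/v(-14) = 5⁴/(-169) - 124/(-9/2 - ½*(-14)) = 625*(-1/169) - 124/(-9/2 + 7) = -625/169 - 124/5/2 = -625/169 - 124*⅖ = -625/169 - 248/5 = -45037/845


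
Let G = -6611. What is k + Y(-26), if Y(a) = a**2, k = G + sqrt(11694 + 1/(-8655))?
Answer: -5935 + sqrt(875986129695)/8655 ≈ -5826.9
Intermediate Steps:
k = -6611 + sqrt(875986129695)/8655 (k = -6611 + sqrt(11694 + 1/(-8655)) = -6611 + sqrt(11694 - 1/8655) = -6611 + sqrt(101211569/8655) = -6611 + sqrt(875986129695)/8655 ≈ -6502.9)
k + Y(-26) = (-6611 + sqrt(875986129695)/8655) + (-26)**2 = (-6611 + sqrt(875986129695)/8655) + 676 = -5935 + sqrt(875986129695)/8655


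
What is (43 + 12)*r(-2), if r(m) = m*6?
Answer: -660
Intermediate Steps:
r(m) = 6*m
(43 + 12)*r(-2) = (43 + 12)*(6*(-2)) = 55*(-12) = -660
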